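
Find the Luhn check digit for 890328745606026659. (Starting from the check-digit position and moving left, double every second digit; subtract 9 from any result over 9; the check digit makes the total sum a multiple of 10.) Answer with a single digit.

5

Partial digits right→left: 9 5 6 6 2 0 6 0 6 5 4 7 8 2 3 0 9 8
Double every second digit counting from the check-digit position (so the 1st, 3rd, 5th, ... of the partial from the right).
  doubled (with −9 where >9): 9 3 4 3 3 8 7 6 9 → sum 52
  kept as-is: 5 6 0 0 5 7 2 0 8 → sum 33
Total = 52 + 33 = 85.
Check digit = (10 − (85 mod 10)) mod 10 = 5.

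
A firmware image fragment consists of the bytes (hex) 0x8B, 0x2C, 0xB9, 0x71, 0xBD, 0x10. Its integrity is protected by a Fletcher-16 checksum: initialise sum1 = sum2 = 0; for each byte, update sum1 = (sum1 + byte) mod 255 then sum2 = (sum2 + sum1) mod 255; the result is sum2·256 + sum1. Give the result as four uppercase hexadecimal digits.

Running sums (mod 255):
  after byte 0 (0x8B): sum1=139, sum2=139
  after byte 1 (0x2C): sum1=183, sum2=67
  after byte 2 (0xB9): sum1=113, sum2=180
  after byte 3 (0x71): sum1=226, sum2=151
  after byte 4 (0xBD): sum1=160, sum2=56
  after byte 5 (0x10): sum1=176, sum2=232
Checksum = sum2·256 + sum1 = 232·256 + 176 = 59568 = 0xE8B0.

E8B0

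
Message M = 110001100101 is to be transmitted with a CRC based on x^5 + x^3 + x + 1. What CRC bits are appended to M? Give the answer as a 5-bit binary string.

Append 5 zeros: 11000110010100000. Divide by 101011 (XOR where the leading bit is 1):
  pos 0: 110001 XOR 101011 = 011010
  pos 1: 110101 XOR 101011 = 011110
  pos 2: 111100 XOR 101011 = 010111
  pos 3: 101110 XOR 101011 = 000101
  pos 6: 101101 XOR 101011 = 000110
  pos 9: 110000 XOR 101011 = 011011
  pos 10: 110110 XOR 101011 = 011101
  pos 11: 111010 XOR 101011 = 010001
Remainder (last 5 bits) = 10001. This is the CRC / FCS.

10001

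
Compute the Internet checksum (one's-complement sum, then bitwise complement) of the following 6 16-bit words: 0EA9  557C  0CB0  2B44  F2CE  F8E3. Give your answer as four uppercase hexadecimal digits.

7833

One's-complement addition (fold any carry out of bit 15 back into bit 0):
  0x0EA9 + 0x557C = 0x06425
  0x6425 + 0x0CB0 = 0x070D5
  0x70D5 + 0x2B44 = 0x09C19
  0x9C19 + 0xF2CE = 0x18EE7 → wrap carry → 0x8EE8
  0x8EE8 + 0xF8E3 = 0x187CB → wrap carry → 0x87CC
One's-complement sum = 0x87CC.
Checksum = ~0x87CC & 0xFFFF = 0x7833.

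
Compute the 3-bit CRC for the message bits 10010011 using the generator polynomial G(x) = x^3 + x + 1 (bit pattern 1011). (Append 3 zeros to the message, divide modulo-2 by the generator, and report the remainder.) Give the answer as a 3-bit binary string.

111

Append 3 zeros: 10010011000. Divide by 1011 (XOR where the leading bit is 1):
  pos 0: 1001 XOR 1011 = 0010
  pos 2: 1000 XOR 1011 = 0011
  pos 4: 1111 XOR 1011 = 0100
  pos 5: 1000 XOR 1011 = 0011
  pos 7: 1100 XOR 1011 = 0111
Remainder (last 3 bits) = 111. This is the CRC / FCS.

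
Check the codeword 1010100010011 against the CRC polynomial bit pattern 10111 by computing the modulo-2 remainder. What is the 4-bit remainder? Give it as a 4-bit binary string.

0000

Modulo-2 division of 1010100010011 by 10111:
  pos 0: 10101 XOR 10111 = 00010
  pos 3: 10000 XOR 10111 = 00111
  pos 5: 11110 XOR 10111 = 01001
  pos 6: 10010 XOR 10111 = 00101
  pos 8: 10111 XOR 10111 = 00000
Remainder = 0000 (zero — the frame passes the CRC check).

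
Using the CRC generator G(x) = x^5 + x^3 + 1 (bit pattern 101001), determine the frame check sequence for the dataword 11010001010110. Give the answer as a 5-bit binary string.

Append 5 zeros: 1101000101011000000. Divide by 101001 (XOR where the leading bit is 1):
  pos 0: 110100 XOR 101001 = 011101
  pos 1: 111010 XOR 101001 = 010011
  pos 2: 100111 XOR 101001 = 001110
  pos 4: 111001 XOR 101001 = 010000
  pos 5: 100000 XOR 101001 = 001001
  pos 7: 100111 XOR 101001 = 001110
  pos 9: 111000 XOR 101001 = 010001
  pos 10: 100010 XOR 101001 = 001011
  pos 12: 101100 XOR 101001 = 000101
Remainder (last 5 bits) = 01010. This is the CRC / FCS.

01010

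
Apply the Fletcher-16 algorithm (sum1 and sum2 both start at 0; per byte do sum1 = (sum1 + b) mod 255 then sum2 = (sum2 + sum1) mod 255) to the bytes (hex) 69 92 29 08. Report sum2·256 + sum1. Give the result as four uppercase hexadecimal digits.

Running sums (mod 255):
  after byte 0 (69): sum1=105, sum2=105
  after byte 1 (92): sum1=251, sum2=101
  after byte 2 (29): sum1=37, sum2=138
  after byte 3 (08): sum1=45, sum2=183
Checksum = sum2·256 + sum1 = 183·256 + 45 = 46893 = 0xB72D.

B72D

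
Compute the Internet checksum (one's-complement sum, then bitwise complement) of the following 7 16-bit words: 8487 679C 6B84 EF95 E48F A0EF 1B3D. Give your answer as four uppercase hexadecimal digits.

1805

One's-complement addition (fold any carry out of bit 15 back into bit 0):
  0x8487 + 0x679C = 0x0EC23
  0xEC23 + 0x6B84 = 0x157A7 → wrap carry → 0x57A8
  0x57A8 + 0xEF95 = 0x1473D → wrap carry → 0x473E
  0x473E + 0xE48F = 0x12BCD → wrap carry → 0x2BCE
  0x2BCE + 0xA0EF = 0x0CCBD
  0xCCBD + 0x1B3D = 0x0E7FA
One's-complement sum = 0xE7FA.
Checksum = ~0xE7FA & 0xFFFF = 0x1805.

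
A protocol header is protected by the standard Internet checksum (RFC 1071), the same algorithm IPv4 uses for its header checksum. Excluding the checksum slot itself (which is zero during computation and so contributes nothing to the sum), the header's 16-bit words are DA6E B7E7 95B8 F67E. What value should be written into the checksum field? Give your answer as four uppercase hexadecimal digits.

One's-complement addition (fold any carry out of bit 15 back into bit 0):
  0xDA6E + 0xB7E7 = 0x19255 → wrap carry → 0x9256
  0x9256 + 0x95B8 = 0x1280E → wrap carry → 0x280F
  0x280F + 0xF67E = 0x11E8D → wrap carry → 0x1E8E
One's-complement sum = 0x1E8E.
Checksum = ~0x1E8E & 0xFFFF = 0xE171.

E171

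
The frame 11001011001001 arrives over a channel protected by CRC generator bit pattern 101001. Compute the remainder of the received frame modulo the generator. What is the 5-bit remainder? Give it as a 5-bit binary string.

Modulo-2 division of 11001011001001 by 101001:
  pos 0: 110010 XOR 101001 = 011011
  pos 1: 110111 XOR 101001 = 011110
  pos 2: 111101 XOR 101001 = 010100
  pos 3: 101000 XOR 101001 = 000001
  pos 8: 101001 XOR 101001 = 000000
Remainder = 00000 (zero — the frame passes the CRC check).

00000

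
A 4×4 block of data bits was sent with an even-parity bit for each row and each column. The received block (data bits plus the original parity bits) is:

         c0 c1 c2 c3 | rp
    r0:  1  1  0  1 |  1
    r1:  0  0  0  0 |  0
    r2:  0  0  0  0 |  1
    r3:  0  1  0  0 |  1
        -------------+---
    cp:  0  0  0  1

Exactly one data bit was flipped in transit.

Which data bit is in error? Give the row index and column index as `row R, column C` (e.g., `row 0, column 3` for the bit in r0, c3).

Recompute each row's even parity and compare to rp:
  r0: data parity 1, sent rp 1 → ok
  r1: data parity 0, sent rp 0 → ok
  r2: data parity 0, sent rp 1 → mismatch
  r3: data parity 1, sent rp 1 → ok
Recompute each column's even parity and compare to cp:
  c0: data parity 1, sent cp 0 → mismatch
  c1: data parity 0, sent cp 0 → ok
  c2: data parity 0, sent cp 0 → ok
  c3: data parity 1, sent cp 1 → ok
Exactly one row (r2) and one column (c0) fail → the flipped bit is at their intersection.

row 2, column 0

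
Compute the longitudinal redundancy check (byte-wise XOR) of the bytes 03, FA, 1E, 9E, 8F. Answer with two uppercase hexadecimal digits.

F6

XOR the bytes together:
  start with 0x03
  0x03 ⊕ 0xFA = 0xF9
  0xF9 ⊕ 0x1E = 0xE7
  0xE7 ⊕ 0x9E = 0x79
  0x79 ⊕ 0x8F = 0xF6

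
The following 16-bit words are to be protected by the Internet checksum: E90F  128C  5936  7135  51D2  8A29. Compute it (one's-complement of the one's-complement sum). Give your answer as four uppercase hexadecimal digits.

One's-complement addition (fold any carry out of bit 15 back into bit 0):
  0xE90F + 0x128C = 0x0FB9B
  0xFB9B + 0x5936 = 0x154D1 → wrap carry → 0x54D2
  0x54D2 + 0x7135 = 0x0C607
  0xC607 + 0x51D2 = 0x117D9 → wrap carry → 0x17DA
  0x17DA + 0x8A29 = 0x0A203
One's-complement sum = 0xA203.
Checksum = ~0xA203 & 0xFFFF = 0x5DFC.

5DFC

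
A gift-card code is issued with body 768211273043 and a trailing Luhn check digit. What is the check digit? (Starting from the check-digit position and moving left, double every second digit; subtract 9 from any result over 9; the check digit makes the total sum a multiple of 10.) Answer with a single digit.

5

Partial digits right→left: 3 4 0 3 7 2 1 1 2 8 6 7
Double every second digit counting from the check-digit position (so the 1st, 3rd, 5th, ... of the partial from the right).
  doubled (with −9 where >9): 6 0 5 2 4 3 → sum 20
  kept as-is: 4 3 2 1 8 7 → sum 25
Total = 20 + 25 = 45.
Check digit = (10 − (45 mod 10)) mod 10 = 5.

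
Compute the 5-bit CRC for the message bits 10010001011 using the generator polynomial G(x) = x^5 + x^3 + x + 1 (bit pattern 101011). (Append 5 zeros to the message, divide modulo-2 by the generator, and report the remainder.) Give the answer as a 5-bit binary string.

Append 5 zeros: 1001000101100000. Divide by 101011 (XOR where the leading bit is 1):
  pos 0: 100100 XOR 101011 = 001111
  pos 2: 111101 XOR 101011 = 010110
  pos 3: 101100 XOR 101011 = 000111
  pos 6: 111110 XOR 101011 = 010101
  pos 7: 101010 XOR 101011 = 000001
Remainder (last 5 bits) = 01000. This is the CRC / FCS.

01000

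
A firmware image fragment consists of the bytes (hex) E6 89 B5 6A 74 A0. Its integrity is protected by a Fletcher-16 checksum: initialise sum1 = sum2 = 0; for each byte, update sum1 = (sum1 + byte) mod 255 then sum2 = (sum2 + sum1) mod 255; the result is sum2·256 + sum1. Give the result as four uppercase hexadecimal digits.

B8A5

Running sums (mod 255):
  after byte 0 (E6): sum1=230, sum2=230
  after byte 1 (89): sum1=112, sum2=87
  after byte 2 (B5): sum1=38, sum2=125
  after byte 3 (6A): sum1=144, sum2=14
  after byte 4 (74): sum1=5, sum2=19
  after byte 5 (A0): sum1=165, sum2=184
Checksum = sum2·256 + sum1 = 184·256 + 165 = 47269 = 0xB8A5.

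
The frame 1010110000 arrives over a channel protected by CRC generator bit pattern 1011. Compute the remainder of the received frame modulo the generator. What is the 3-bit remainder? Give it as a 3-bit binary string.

100

Modulo-2 division of 1010110000 by 1011:
  pos 0: 1010 XOR 1011 = 0001
  pos 3: 1110 XOR 1011 = 0101
  pos 4: 1010 XOR 1011 = 0001
Remainder = 100 (nonzero — an error is detected).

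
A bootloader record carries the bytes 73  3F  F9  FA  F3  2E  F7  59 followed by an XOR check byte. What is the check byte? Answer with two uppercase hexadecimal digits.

3C

XOR the bytes together:
  start with 0x73
  0x73 ⊕ 0x3F = 0x4C
  0x4C ⊕ 0xF9 = 0xB5
  0xB5 ⊕ 0xFA = 0x4F
  0x4F ⊕ 0xF3 = 0xBC
  0xBC ⊕ 0x2E = 0x92
  0x92 ⊕ 0xF7 = 0x65
  0x65 ⊕ 0x59 = 0x3C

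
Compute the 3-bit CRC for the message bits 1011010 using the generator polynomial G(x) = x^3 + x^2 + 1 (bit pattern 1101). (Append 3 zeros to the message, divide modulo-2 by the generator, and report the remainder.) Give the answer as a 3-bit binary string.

Append 3 zeros: 1011010000. Divide by 1101 (XOR where the leading bit is 1):
  pos 0: 1011 XOR 1101 = 0110
  pos 1: 1100 XOR 1101 = 0001
  pos 4: 1100 XOR 1101 = 0001
Remainder (last 3 bits) = 100. This is the CRC / FCS.

100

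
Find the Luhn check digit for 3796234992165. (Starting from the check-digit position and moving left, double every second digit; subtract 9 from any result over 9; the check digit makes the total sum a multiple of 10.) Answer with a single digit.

Partial digits right→left: 5 6 1 2 9 9 4 3 2 6 9 7 3
Double every second digit counting from the check-digit position (so the 1st, 3rd, 5th, ... of the partial from the right).
  doubled (with −9 where >9): 1 2 9 8 4 9 6 → sum 39
  kept as-is: 6 2 9 3 6 7 → sum 33
Total = 39 + 33 = 72.
Check digit = (10 − (72 mod 10)) mod 10 = 8.

8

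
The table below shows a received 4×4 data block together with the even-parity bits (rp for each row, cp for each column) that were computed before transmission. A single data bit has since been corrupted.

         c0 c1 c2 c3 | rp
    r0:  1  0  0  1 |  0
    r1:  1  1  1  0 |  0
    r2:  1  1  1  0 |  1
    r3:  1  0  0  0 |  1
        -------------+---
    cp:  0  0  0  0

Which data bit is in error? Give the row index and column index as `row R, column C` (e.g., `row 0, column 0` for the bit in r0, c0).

Recompute each row's even parity and compare to rp:
  r0: data parity 0, sent rp 0 → ok
  r1: data parity 1, sent rp 0 → mismatch
  r2: data parity 1, sent rp 1 → ok
  r3: data parity 1, sent rp 1 → ok
Recompute each column's even parity and compare to cp:
  c0: data parity 0, sent cp 0 → ok
  c1: data parity 0, sent cp 0 → ok
  c2: data parity 0, sent cp 0 → ok
  c3: data parity 1, sent cp 0 → mismatch
Exactly one row (r1) and one column (c3) fail → the flipped bit is at their intersection.

row 1, column 3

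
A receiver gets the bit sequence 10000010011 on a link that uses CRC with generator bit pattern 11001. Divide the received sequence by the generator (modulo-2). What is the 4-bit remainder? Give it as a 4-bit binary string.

0000

Modulo-2 division of 10000010011 by 11001:
  pos 0: 10000 XOR 11001 = 01001
  pos 1: 10010 XOR 11001 = 01011
  pos 2: 10111 XOR 11001 = 01110
  pos 3: 11100 XOR 11001 = 00101
  pos 5: 10101 XOR 11001 = 01100
  pos 6: 11001 XOR 11001 = 00000
Remainder = 0000 (zero — the frame passes the CRC check).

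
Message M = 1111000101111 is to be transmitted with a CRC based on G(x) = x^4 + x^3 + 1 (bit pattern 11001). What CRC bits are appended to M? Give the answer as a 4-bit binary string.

0110

Append 4 zeros: 11110001011110000. Divide by 11001 (XOR where the leading bit is 1):
  pos 0: 11110 XOR 11001 = 00111
  pos 2: 11100 XOR 11001 = 00101
  pos 4: 10110 XOR 11001 = 01111
  pos 5: 11111 XOR 11001 = 00110
  pos 7: 11011 XOR 11001 = 00010
  pos 10: 10100 XOR 11001 = 01101
  pos 11: 11010 XOR 11001 = 00011
Remainder (last 4 bits) = 0110. This is the CRC / FCS.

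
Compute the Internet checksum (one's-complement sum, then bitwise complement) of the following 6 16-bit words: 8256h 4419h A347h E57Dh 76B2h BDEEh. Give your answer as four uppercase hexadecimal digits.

One's-complement addition (fold any carry out of bit 15 back into bit 0):
  0x8256 + 0x4419 = 0x0C66F
  0xC66F + 0xA347 = 0x169B6 → wrap carry → 0x69B7
  0x69B7 + 0xE57D = 0x14F34 → wrap carry → 0x4F35
  0x4F35 + 0x76B2 = 0x0C5E7
  0xC5E7 + 0xBDEE = 0x183D5 → wrap carry → 0x83D6
One's-complement sum = 0x83D6.
Checksum = ~0x83D6 & 0xFFFF = 0x7C29.

7C29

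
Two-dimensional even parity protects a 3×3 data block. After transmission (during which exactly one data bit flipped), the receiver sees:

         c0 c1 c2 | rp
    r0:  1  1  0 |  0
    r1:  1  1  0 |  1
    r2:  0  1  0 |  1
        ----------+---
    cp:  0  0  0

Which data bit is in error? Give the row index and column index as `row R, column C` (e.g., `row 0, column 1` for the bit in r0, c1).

Recompute each row's even parity and compare to rp:
  r0: data parity 0, sent rp 0 → ok
  r1: data parity 0, sent rp 1 → mismatch
  r2: data parity 1, sent rp 1 → ok
Recompute each column's even parity and compare to cp:
  c0: data parity 0, sent cp 0 → ok
  c1: data parity 1, sent cp 0 → mismatch
  c2: data parity 0, sent cp 0 → ok
Exactly one row (r1) and one column (c1) fail → the flipped bit is at their intersection.

row 1, column 1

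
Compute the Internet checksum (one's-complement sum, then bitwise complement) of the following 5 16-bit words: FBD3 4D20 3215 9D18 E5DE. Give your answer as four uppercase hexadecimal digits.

One's-complement addition (fold any carry out of bit 15 back into bit 0):
  0xFBD3 + 0x4D20 = 0x148F3 → wrap carry → 0x48F4
  0x48F4 + 0x3215 = 0x07B09
  0x7B09 + 0x9D18 = 0x11821 → wrap carry → 0x1822
  0x1822 + 0xE5DE = 0x0FE00
One's-complement sum = 0xFE00.
Checksum = ~0xFE00 & 0xFFFF = 0x01FF.

01FF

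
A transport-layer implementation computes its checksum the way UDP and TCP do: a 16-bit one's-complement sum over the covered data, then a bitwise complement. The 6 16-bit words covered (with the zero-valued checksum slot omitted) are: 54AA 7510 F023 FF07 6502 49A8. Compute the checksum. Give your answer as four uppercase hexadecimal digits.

986E

One's-complement addition (fold any carry out of bit 15 back into bit 0):
  0x54AA + 0x7510 = 0x0C9BA
  0xC9BA + 0xF023 = 0x1B9DD → wrap carry → 0xB9DE
  0xB9DE + 0xFF07 = 0x1B8E5 → wrap carry → 0xB8E6
  0xB8E6 + 0x6502 = 0x11DE8 → wrap carry → 0x1DE9
  0x1DE9 + 0x49A8 = 0x06791
One's-complement sum = 0x6791.
Checksum = ~0x6791 & 0xFFFF = 0x986E.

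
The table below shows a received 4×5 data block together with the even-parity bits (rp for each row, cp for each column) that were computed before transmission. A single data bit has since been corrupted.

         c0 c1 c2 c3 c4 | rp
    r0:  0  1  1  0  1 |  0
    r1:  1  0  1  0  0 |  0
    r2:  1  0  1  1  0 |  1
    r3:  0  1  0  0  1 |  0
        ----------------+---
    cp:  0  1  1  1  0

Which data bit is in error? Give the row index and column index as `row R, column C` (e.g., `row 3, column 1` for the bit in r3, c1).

Recompute each row's even parity and compare to rp:
  r0: data parity 1, sent rp 0 → mismatch
  r1: data parity 0, sent rp 0 → ok
  r2: data parity 1, sent rp 1 → ok
  r3: data parity 0, sent rp 0 → ok
Recompute each column's even parity and compare to cp:
  c0: data parity 0, sent cp 0 → ok
  c1: data parity 0, sent cp 1 → mismatch
  c2: data parity 1, sent cp 1 → ok
  c3: data parity 1, sent cp 1 → ok
  c4: data parity 0, sent cp 0 → ok
Exactly one row (r0) and one column (c1) fail → the flipped bit is at their intersection.

row 0, column 1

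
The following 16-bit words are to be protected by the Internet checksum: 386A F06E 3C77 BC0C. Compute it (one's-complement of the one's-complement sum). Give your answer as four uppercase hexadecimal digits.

DEA2

One's-complement addition (fold any carry out of bit 15 back into bit 0):
  0x386A + 0xF06E = 0x128D8 → wrap carry → 0x28D9
  0x28D9 + 0x3C77 = 0x06550
  0x6550 + 0xBC0C = 0x1215C → wrap carry → 0x215D
One's-complement sum = 0x215D.
Checksum = ~0x215D & 0xFFFF = 0xDEA2.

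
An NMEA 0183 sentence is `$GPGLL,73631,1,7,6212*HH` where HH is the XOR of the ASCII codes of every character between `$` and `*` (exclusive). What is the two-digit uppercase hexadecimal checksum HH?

XOR the ASCII codes of the payload characters:
  'G' = 0x47 → acc = 0x47
  'P' = 0x50 → acc = 0x17
  'G' = 0x47 → acc = 0x50
  'L' = 0x4C → acc = 0x1C
  'L' = 0x4C → acc = 0x50
  ',' = 0x2C → acc = 0x7C
  '7' = 0x37 → acc = 0x4B
  '3' = 0x33 → acc = 0x78
  '6' = 0x36 → acc = 0x4E
  '3' = 0x33 → acc = 0x7D
  '1' = 0x31 → acc = 0x4C
  ',' = 0x2C → acc = 0x60
  '1' = 0x31 → acc = 0x51
  ',' = 0x2C → acc = 0x7D
  '7' = 0x37 → acc = 0x4A
  ',' = 0x2C → acc = 0x66
  '6' = 0x36 → acc = 0x50
  '2' = 0x32 → acc = 0x62
  '1' = 0x31 → acc = 0x53
  '2' = 0x32 → acc = 0x61
Checksum = 0x61.

61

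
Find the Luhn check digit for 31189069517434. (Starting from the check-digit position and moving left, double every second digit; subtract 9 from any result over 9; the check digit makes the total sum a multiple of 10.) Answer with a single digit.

Partial digits right→left: 4 3 4 7 1 5 9 6 0 9 8 1 1 3
Double every second digit counting from the check-digit position (so the 1st, 3rd, 5th, ... of the partial from the right).
  doubled (with −9 where >9): 8 8 2 9 0 7 2 → sum 36
  kept as-is: 3 7 5 6 9 1 3 → sum 34
Total = 36 + 34 = 70.
Check digit = (10 − (70 mod 10)) mod 10 = 0.

0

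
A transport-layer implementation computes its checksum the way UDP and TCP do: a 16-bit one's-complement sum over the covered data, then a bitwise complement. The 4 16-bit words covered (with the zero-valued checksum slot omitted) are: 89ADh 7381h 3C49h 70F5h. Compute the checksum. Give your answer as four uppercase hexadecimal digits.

One's-complement addition (fold any carry out of bit 15 back into bit 0):
  0x89AD + 0x7381 = 0x0FD2E
  0xFD2E + 0x3C49 = 0x13977 → wrap carry → 0x3978
  0x3978 + 0x70F5 = 0x0AA6D
One's-complement sum = 0xAA6D.
Checksum = ~0xAA6D & 0xFFFF = 0x5592.

5592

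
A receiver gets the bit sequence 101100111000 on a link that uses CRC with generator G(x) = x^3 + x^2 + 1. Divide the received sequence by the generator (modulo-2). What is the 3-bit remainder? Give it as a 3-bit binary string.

000

Modulo-2 division of 101100111000 by 1101:
  pos 0: 1011 XOR 1101 = 0110
  pos 1: 1100 XOR 1101 = 0001
  pos 4: 1011 XOR 1101 = 0110
  pos 5: 1101 XOR 1101 = 0000
Remainder = 000 (zero — the frame passes the CRC check).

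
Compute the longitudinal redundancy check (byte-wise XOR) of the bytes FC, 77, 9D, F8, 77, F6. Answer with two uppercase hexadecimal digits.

6F

XOR the bytes together:
  start with 0xFC
  0xFC ⊕ 0x77 = 0x8B
  0x8B ⊕ 0x9D = 0x16
  0x16 ⊕ 0xF8 = 0xEE
  0xEE ⊕ 0x77 = 0x99
  0x99 ⊕ 0xF6 = 0x6F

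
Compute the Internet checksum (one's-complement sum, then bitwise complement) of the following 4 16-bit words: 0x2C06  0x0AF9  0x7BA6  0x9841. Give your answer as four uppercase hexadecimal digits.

One's-complement addition (fold any carry out of bit 15 back into bit 0):
  0x2C06 + 0x0AF9 = 0x036FF
  0x36FF + 0x7BA6 = 0x0B2A5
  0xB2A5 + 0x9841 = 0x14AE6 → wrap carry → 0x4AE7
One's-complement sum = 0x4AE7.
Checksum = ~0x4AE7 & 0xFFFF = 0xB518.

B518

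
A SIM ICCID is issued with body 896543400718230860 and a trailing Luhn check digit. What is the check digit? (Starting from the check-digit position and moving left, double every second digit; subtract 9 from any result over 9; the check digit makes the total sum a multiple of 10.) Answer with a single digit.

Partial digits right→left: 0 6 8 0 3 2 8 1 7 0 0 4 3 4 5 6 9 8
Double every second digit counting from the check-digit position (so the 1st, 3rd, 5th, ... of the partial from the right).
  doubled (with −9 where >9): 0 7 6 7 5 0 6 1 9 → sum 41
  kept as-is: 6 0 2 1 0 4 4 6 8 → sum 31
Total = 41 + 31 = 72.
Check digit = (10 − (72 mod 10)) mod 10 = 8.

8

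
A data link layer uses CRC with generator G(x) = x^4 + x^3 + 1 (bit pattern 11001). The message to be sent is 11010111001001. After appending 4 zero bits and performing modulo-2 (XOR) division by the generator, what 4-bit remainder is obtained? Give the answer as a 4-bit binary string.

0000

Append 4 zeros: 110101110010010000. Divide by 11001 (XOR where the leading bit is 1):
  pos 0: 11010 XOR 11001 = 00011
  pos 3: 11111 XOR 11001 = 00110
  pos 5: 11000 XOR 11001 = 00001
  pos 9: 11001 XOR 11001 = 00000
Remainder (last 4 bits) = 0000. This is the CRC / FCS.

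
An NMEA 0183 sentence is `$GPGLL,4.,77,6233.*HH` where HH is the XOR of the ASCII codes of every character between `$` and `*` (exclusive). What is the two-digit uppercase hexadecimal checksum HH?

4C

XOR the ASCII codes of the payload characters:
  'G' = 0x47 → acc = 0x47
  'P' = 0x50 → acc = 0x17
  'G' = 0x47 → acc = 0x50
  'L' = 0x4C → acc = 0x1C
  'L' = 0x4C → acc = 0x50
  ',' = 0x2C → acc = 0x7C
  '4' = 0x34 → acc = 0x48
  '.' = 0x2E → acc = 0x66
  ',' = 0x2C → acc = 0x4A
  '7' = 0x37 → acc = 0x7D
  '7' = 0x37 → acc = 0x4A
  ',' = 0x2C → acc = 0x66
  '6' = 0x36 → acc = 0x50
  '2' = 0x32 → acc = 0x62
  '3' = 0x33 → acc = 0x51
  '3' = 0x33 → acc = 0x62
  '.' = 0x2E → acc = 0x4C
Checksum = 0x4C.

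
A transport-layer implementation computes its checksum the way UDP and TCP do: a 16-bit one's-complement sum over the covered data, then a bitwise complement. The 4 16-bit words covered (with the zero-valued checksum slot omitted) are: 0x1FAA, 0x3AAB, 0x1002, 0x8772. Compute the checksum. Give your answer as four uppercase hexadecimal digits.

0E36

One's-complement addition (fold any carry out of bit 15 back into bit 0):
  0x1FAA + 0x3AAB = 0x05A55
  0x5A55 + 0x1002 = 0x06A57
  0x6A57 + 0x8772 = 0x0F1C9
One's-complement sum = 0xF1C9.
Checksum = ~0xF1C9 & 0xFFFF = 0x0E36.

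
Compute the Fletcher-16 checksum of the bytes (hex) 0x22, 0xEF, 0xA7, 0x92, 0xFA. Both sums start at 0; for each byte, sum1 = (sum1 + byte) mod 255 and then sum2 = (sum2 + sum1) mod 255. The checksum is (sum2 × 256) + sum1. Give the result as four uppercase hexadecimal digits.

Running sums (mod 255):
  after byte 0 (0x22): sum1=34, sum2=34
  after byte 1 (0xEF): sum1=18, sum2=52
  after byte 2 (0xA7): sum1=185, sum2=237
  after byte 3 (0x92): sum1=76, sum2=58
  after byte 4 (0xFA): sum1=71, sum2=129
Checksum = sum2·256 + sum1 = 129·256 + 71 = 33095 = 0x8147.

8147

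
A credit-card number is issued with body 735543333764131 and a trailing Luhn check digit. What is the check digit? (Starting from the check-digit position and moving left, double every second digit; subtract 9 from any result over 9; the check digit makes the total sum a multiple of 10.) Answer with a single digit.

Partial digits right→left: 1 3 1 4 6 7 3 3 3 3 4 5 5 3 7
Double every second digit counting from the check-digit position (so the 1st, 3rd, 5th, ... of the partial from the right).
  doubled (with −9 where >9): 2 2 3 6 6 8 1 5 → sum 33
  kept as-is: 3 4 7 3 3 5 3 → sum 28
Total = 33 + 28 = 61.
Check digit = (10 − (61 mod 10)) mod 10 = 9.

9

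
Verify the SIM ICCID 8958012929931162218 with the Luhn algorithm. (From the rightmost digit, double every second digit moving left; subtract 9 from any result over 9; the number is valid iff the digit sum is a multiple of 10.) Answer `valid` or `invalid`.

invalid

From the right, keep odd positions and double even positions (subtract 9 from any doubled value over 9):
  doubled (positions 2,4,...): 2 4 2 6 9 9 2 7 9 → sum 50
  kept (positions 1,3,...): 8 2 6 1 9 2 2 0 5 8 → sum 43
Total = 93.
93 mod 10 = 3, so the number is invalid.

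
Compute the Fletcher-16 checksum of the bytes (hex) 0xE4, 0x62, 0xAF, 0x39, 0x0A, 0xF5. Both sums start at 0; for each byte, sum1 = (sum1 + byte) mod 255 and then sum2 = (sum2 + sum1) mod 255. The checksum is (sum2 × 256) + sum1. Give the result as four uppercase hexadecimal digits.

BD30

Running sums (mod 255):
  after byte 0 (0xE4): sum1=228, sum2=228
  after byte 1 (0x62): sum1=71, sum2=44
  after byte 2 (0xAF): sum1=246, sum2=35
  after byte 3 (0x39): sum1=48, sum2=83
  after byte 4 (0x0A): sum1=58, sum2=141
  after byte 5 (0xF5): sum1=48, sum2=189
Checksum = sum2·256 + sum1 = 189·256 + 48 = 48432 = 0xBD30.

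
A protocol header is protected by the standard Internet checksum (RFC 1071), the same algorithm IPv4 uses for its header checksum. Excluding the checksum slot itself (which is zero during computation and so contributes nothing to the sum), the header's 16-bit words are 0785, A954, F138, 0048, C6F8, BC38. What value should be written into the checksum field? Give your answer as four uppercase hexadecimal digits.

DA73

One's-complement addition (fold any carry out of bit 15 back into bit 0):
  0x0785 + 0xA954 = 0x0B0D9
  0xB0D9 + 0xF138 = 0x1A211 → wrap carry → 0xA212
  0xA212 + 0x0048 = 0x0A25A
  0xA25A + 0xC6F8 = 0x16952 → wrap carry → 0x6953
  0x6953 + 0xBC38 = 0x1258B → wrap carry → 0x258C
One's-complement sum = 0x258C.
Checksum = ~0x258C & 0xFFFF = 0xDA73.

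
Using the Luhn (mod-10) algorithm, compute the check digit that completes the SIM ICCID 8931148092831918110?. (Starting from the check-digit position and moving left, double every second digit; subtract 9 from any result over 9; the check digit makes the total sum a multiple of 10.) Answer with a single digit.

Partial digits right→left: 0 1 1 8 1 9 1 3 8 2 9 0 8 4 1 1 3 9 8
Double every second digit counting from the check-digit position (so the 1st, 3rd, 5th, ... of the partial from the right).
  doubled (with −9 where >9): 0 2 2 2 7 9 7 2 6 7 → sum 44
  kept as-is: 1 8 9 3 2 0 4 1 9 → sum 37
Total = 44 + 37 = 81.
Check digit = (10 − (81 mod 10)) mod 10 = 9.

9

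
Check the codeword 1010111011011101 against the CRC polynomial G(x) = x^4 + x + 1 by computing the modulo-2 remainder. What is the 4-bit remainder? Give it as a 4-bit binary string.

Modulo-2 division of 1010111011011101 by 10011:
  pos 0: 10101 XOR 10011 = 00110
  pos 2: 11011 XOR 10011 = 01000
  pos 3: 10000 XOR 10011 = 00011
  pos 6: 11110 XOR 10011 = 01101
  pos 7: 11011 XOR 10011 = 01000
  pos 8: 10001 XOR 10011 = 00010
  pos 11: 10101 XOR 10011 = 00110
Remainder = 0110 (nonzero — an error is detected).

0110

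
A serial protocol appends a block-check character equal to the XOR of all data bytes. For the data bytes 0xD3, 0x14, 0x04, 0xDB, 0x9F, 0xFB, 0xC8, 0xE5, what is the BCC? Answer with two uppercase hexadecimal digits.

XOR the bytes together:
  start with 0xD3
  0xD3 ⊕ 0x14 = 0xC7
  0xC7 ⊕ 0x04 = 0xC3
  0xC3 ⊕ 0xDB = 0x18
  0x18 ⊕ 0x9F = 0x87
  0x87 ⊕ 0xFB = 0x7C
  0x7C ⊕ 0xC8 = 0xB4
  0xB4 ⊕ 0xE5 = 0x51

51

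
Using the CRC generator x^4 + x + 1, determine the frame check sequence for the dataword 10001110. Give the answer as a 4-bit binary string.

1111

Append 4 zeros: 100011100000. Divide by 10011 (XOR where the leading bit is 1):
  pos 0: 10001 XOR 10011 = 00010
  pos 3: 10110 XOR 10011 = 00101
  pos 5: 10100 XOR 10011 = 00111
  pos 7: 11100 XOR 10011 = 01111
Remainder (last 4 bits) = 1111. This is the CRC / FCS.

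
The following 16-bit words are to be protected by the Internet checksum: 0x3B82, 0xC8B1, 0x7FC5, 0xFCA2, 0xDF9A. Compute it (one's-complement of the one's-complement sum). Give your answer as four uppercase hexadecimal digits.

9FC8

One's-complement addition (fold any carry out of bit 15 back into bit 0):
  0x3B82 + 0xC8B1 = 0x10433 → wrap carry → 0x0434
  0x0434 + 0x7FC5 = 0x083F9
  0x83F9 + 0xFCA2 = 0x1809B → wrap carry → 0x809C
  0x809C + 0xDF9A = 0x16036 → wrap carry → 0x6037
One's-complement sum = 0x6037.
Checksum = ~0x6037 & 0xFFFF = 0x9FC8.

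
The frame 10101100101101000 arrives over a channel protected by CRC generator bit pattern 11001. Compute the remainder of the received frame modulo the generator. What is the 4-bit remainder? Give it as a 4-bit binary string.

Modulo-2 division of 10101100101101000 by 11001:
  pos 0: 10101 XOR 11001 = 01100
  pos 1: 11001 XOR 11001 = 00000
  pos 8: 10110 XOR 11001 = 01111
  pos 9: 11111 XOR 11001 = 00110
  pos 11: 11000 XOR 11001 = 00001
Remainder = 0010 (nonzero — an error is detected).

0010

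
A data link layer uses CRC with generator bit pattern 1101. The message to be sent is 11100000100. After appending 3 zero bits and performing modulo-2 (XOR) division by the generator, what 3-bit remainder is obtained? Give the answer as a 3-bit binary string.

Append 3 zeros: 11100000100000. Divide by 1101 (XOR where the leading bit is 1):
  pos 0: 1110 XOR 1101 = 0011
  pos 2: 1100 XOR 1101 = 0001
  pos 5: 1001 XOR 1101 = 0100
  pos 6: 1000 XOR 1101 = 0101
  pos 7: 1010 XOR 1101 = 0111
  pos 8: 1110 XOR 1101 = 0011
  pos 10: 1100 XOR 1101 = 0001
Remainder (last 3 bits) = 001. This is the CRC / FCS.

001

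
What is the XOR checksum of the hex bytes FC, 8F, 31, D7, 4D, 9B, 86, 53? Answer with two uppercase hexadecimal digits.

XOR the bytes together:
  start with 0xFC
  0xFC ⊕ 0x8F = 0x73
  0x73 ⊕ 0x31 = 0x42
  0x42 ⊕ 0xD7 = 0x95
  0x95 ⊕ 0x4D = 0xD8
  0xD8 ⊕ 0x9B = 0x43
  0x43 ⊕ 0x86 = 0xC5
  0xC5 ⊕ 0x53 = 0x96

96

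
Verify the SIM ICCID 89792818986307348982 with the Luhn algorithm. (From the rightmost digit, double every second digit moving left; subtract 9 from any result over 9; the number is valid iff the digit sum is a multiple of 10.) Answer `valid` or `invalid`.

From the right, keep odd positions and double even positions (subtract 9 from any doubled value over 9):
  doubled (positions 2,4,...): 7 7 6 0 3 9 2 4 5 7 → sum 50
  kept (positions 1,3,...): 2 9 4 7 3 8 8 8 9 9 → sum 67
Total = 117.
117 mod 10 = 7, so the number is invalid.

invalid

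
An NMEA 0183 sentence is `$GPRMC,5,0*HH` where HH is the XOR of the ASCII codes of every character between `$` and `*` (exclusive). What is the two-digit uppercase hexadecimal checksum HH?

XOR the ASCII codes of the payload characters:
  'G' = 0x47 → acc = 0x47
  'P' = 0x50 → acc = 0x17
  'R' = 0x52 → acc = 0x45
  'M' = 0x4D → acc = 0x08
  'C' = 0x43 → acc = 0x4B
  ',' = 0x2C → acc = 0x67
  '5' = 0x35 → acc = 0x52
  ',' = 0x2C → acc = 0x7E
  '0' = 0x30 → acc = 0x4E
Checksum = 0x4E.

4E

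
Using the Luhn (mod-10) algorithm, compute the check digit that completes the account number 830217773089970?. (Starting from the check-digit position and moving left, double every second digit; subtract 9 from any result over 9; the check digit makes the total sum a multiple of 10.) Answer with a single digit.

Partial digits right→left: 0 7 9 9 8 0 3 7 7 7 1 2 0 3 8
Double every second digit counting from the check-digit position (so the 1st, 3rd, 5th, ... of the partial from the right).
  doubled (with −9 where >9): 0 9 7 6 5 2 0 7 → sum 36
  kept as-is: 7 9 0 7 7 2 3 → sum 35
Total = 36 + 35 = 71.
Check digit = (10 − (71 mod 10)) mod 10 = 9.

9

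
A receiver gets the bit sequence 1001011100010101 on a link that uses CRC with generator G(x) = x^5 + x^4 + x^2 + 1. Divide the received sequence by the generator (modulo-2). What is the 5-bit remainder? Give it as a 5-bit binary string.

Modulo-2 division of 1001011100010101 by 110101:
  pos 0: 100101 XOR 110101 = 010000
  pos 1: 100001 XOR 110101 = 010100
  pos 2: 101001 XOR 110101 = 011100
  pos 3: 111000 XOR 110101 = 001101
  pos 5: 110100 XOR 110101 = 000001
  pos 10: 110101 XOR 110101 = 000000
Remainder = 00000 (zero — the frame passes the CRC check).

00000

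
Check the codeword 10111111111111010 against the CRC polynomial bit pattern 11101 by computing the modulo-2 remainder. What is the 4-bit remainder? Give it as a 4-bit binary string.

Modulo-2 division of 10111111111111010 by 11101:
  pos 0: 10111 XOR 11101 = 01010
  pos 1: 10101 XOR 11101 = 01000
  pos 2: 10001 XOR 11101 = 01100
  pos 3: 11001 XOR 11101 = 00100
  pos 5: 10011 XOR 11101 = 01110
  pos 6: 11101 XOR 11101 = 00000
  pos 11: 11101 XOR 11101 = 00000
Remainder = 0000 (zero — the frame passes the CRC check).

0000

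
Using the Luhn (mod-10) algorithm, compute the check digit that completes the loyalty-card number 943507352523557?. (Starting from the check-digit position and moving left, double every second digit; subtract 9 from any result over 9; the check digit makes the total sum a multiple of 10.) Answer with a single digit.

Partial digits right→left: 7 5 5 3 2 5 2 5 3 7 0 5 3 4 9
Double every second digit counting from the check-digit position (so the 1st, 3rd, 5th, ... of the partial from the right).
  doubled (with −9 where >9): 5 1 4 4 6 0 6 9 → sum 35
  kept as-is: 5 3 5 5 7 5 4 → sum 34
Total = 35 + 34 = 69.
Check digit = (10 − (69 mod 10)) mod 10 = 1.

1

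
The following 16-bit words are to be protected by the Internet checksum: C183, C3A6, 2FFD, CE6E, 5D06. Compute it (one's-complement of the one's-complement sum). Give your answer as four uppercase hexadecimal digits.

One's-complement addition (fold any carry out of bit 15 back into bit 0):
  0xC183 + 0xC3A6 = 0x18529 → wrap carry → 0x852A
  0x852A + 0x2FFD = 0x0B527
  0xB527 + 0xCE6E = 0x18395 → wrap carry → 0x8396
  0x8396 + 0x5D06 = 0x0E09C
One's-complement sum = 0xE09C.
Checksum = ~0xE09C & 0xFFFF = 0x1F63.

1F63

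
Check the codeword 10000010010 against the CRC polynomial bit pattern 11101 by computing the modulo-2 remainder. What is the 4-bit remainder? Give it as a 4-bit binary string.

0111

Modulo-2 division of 10000010010 by 11101:
  pos 0: 10000 XOR 11101 = 01101
  pos 1: 11010 XOR 11101 = 00111
  pos 3: 11110 XOR 11101 = 00011
  pos 6: 11010 XOR 11101 = 00111
Remainder = 0111 (nonzero — an error is detected).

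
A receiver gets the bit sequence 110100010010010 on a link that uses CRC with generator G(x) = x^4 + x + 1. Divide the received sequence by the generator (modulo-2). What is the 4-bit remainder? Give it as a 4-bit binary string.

0000

Modulo-2 division of 110100010010010 by 10011:
  pos 0: 11010 XOR 10011 = 01001
  pos 1: 10010 XOR 10011 = 00001
  pos 5: 10100 XOR 10011 = 00111
  pos 7: 11110 XOR 10011 = 01101
  pos 8: 11010 XOR 10011 = 01001
  pos 9: 10011 XOR 10011 = 00000
Remainder = 0000 (zero — the frame passes the CRC check).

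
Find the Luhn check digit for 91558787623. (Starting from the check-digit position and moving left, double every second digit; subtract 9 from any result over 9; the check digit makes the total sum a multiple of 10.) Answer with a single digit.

5

Partial digits right→left: 3 2 6 7 8 7 8 5 5 1 9
Double every second digit counting from the check-digit position (so the 1st, 3rd, 5th, ... of the partial from the right).
  doubled (with −9 where >9): 6 3 7 7 1 9 → sum 33
  kept as-is: 2 7 7 5 1 → sum 22
Total = 33 + 22 = 55.
Check digit = (10 − (55 mod 10)) mod 10 = 5.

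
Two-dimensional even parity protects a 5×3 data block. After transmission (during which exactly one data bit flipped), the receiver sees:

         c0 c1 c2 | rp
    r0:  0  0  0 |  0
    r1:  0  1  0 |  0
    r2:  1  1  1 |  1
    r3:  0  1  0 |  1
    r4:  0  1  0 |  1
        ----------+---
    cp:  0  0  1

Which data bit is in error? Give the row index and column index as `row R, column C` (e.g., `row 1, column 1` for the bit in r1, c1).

row 1, column 0

Recompute each row's even parity and compare to rp:
  r0: data parity 0, sent rp 0 → ok
  r1: data parity 1, sent rp 0 → mismatch
  r2: data parity 1, sent rp 1 → ok
  r3: data parity 1, sent rp 1 → ok
  r4: data parity 1, sent rp 1 → ok
Recompute each column's even parity and compare to cp:
  c0: data parity 1, sent cp 0 → mismatch
  c1: data parity 0, sent cp 0 → ok
  c2: data parity 1, sent cp 1 → ok
Exactly one row (r1) and one column (c0) fail → the flipped bit is at their intersection.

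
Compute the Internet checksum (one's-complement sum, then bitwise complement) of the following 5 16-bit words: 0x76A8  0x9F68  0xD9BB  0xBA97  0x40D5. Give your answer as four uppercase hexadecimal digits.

14C6

One's-complement addition (fold any carry out of bit 15 back into bit 0):
  0x76A8 + 0x9F68 = 0x11610 → wrap carry → 0x1611
  0x1611 + 0xD9BB = 0x0EFCC
  0xEFCC + 0xBA97 = 0x1AA63 → wrap carry → 0xAA64
  0xAA64 + 0x40D5 = 0x0EB39
One's-complement sum = 0xEB39.
Checksum = ~0xEB39 & 0xFFFF = 0x14C6.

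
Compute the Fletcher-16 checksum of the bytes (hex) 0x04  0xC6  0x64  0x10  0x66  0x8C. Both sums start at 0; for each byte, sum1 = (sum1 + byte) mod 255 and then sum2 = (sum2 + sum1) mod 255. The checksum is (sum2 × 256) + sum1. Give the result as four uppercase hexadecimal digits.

1532

Running sums (mod 255):
  after byte 0 (0x04): sum1=4, sum2=4
  after byte 1 (0xC6): sum1=202, sum2=206
  after byte 2 (0x64): sum1=47, sum2=253
  after byte 3 (0x10): sum1=63, sum2=61
  after byte 4 (0x66): sum1=165, sum2=226
  after byte 5 (0x8C): sum1=50, sum2=21
Checksum = sum2·256 + sum1 = 21·256 + 50 = 5426 = 0x1532.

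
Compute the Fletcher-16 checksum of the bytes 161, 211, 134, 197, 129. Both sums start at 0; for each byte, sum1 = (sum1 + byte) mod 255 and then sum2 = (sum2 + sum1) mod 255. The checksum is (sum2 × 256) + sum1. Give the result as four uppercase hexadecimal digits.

Running sums (mod 255):
  after byte 0 (161): sum1=161, sum2=161
  after byte 1 (211): sum1=117, sum2=23
  after byte 2 (134): sum1=251, sum2=19
  after byte 3 (197): sum1=193, sum2=212
  after byte 4 (129): sum1=67, sum2=24
Checksum = sum2·256 + sum1 = 24·256 + 67 = 6211 = 0x1843.

1843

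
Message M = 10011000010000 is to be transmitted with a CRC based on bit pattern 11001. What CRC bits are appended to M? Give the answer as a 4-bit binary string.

0000

Append 4 zeros: 100110000100000000. Divide by 11001 (XOR where the leading bit is 1):
  pos 0: 10011 XOR 11001 = 01010
  pos 1: 10100 XOR 11001 = 01101
  pos 2: 11010 XOR 11001 = 00011
  pos 5: 11001 XOR 11001 = 00000
Remainder (last 4 bits) = 0000. This is the CRC / FCS.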